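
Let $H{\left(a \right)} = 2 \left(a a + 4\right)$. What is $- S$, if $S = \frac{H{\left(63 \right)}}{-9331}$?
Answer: $\frac{7946}{9331} \approx 0.85157$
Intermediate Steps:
$H{\left(a \right)} = 8 + 2 a^{2}$ ($H{\left(a \right)} = 2 \left(a^{2} + 4\right) = 2 \left(4 + a^{2}\right) = 8 + 2 a^{2}$)
$S = - \frac{7946}{9331}$ ($S = \frac{8 + 2 \cdot 63^{2}}{-9331} = \left(8 + 2 \cdot 3969\right) \left(- \frac{1}{9331}\right) = \left(8 + 7938\right) \left(- \frac{1}{9331}\right) = 7946 \left(- \frac{1}{9331}\right) = - \frac{7946}{9331} \approx -0.85157$)
$- S = \left(-1\right) \left(- \frac{7946}{9331}\right) = \frac{7946}{9331}$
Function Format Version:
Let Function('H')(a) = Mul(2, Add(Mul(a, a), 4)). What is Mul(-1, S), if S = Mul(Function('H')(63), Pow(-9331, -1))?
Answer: Rational(7946, 9331) ≈ 0.85157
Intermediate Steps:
Function('H')(a) = Add(8, Mul(2, Pow(a, 2))) (Function('H')(a) = Mul(2, Add(Pow(a, 2), 4)) = Mul(2, Add(4, Pow(a, 2))) = Add(8, Mul(2, Pow(a, 2))))
S = Rational(-7946, 9331) (S = Mul(Add(8, Mul(2, Pow(63, 2))), Pow(-9331, -1)) = Mul(Add(8, Mul(2, 3969)), Rational(-1, 9331)) = Mul(Add(8, 7938), Rational(-1, 9331)) = Mul(7946, Rational(-1, 9331)) = Rational(-7946, 9331) ≈ -0.85157)
Mul(-1, S) = Mul(-1, Rational(-7946, 9331)) = Rational(7946, 9331)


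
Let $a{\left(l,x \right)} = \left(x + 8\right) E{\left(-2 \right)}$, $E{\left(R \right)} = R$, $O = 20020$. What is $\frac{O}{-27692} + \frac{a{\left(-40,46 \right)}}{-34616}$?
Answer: $- \frac{6160907}{8558806} \approx -0.71983$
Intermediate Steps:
$a{\left(l,x \right)} = -16 - 2 x$ ($a{\left(l,x \right)} = \left(x + 8\right) \left(-2\right) = \left(8 + x\right) \left(-2\right) = -16 - 2 x$)
$\frac{O}{-27692} + \frac{a{\left(-40,46 \right)}}{-34616} = \frac{20020}{-27692} + \frac{-16 - 92}{-34616} = 20020 \left(- \frac{1}{27692}\right) + \left(-16 - 92\right) \left(- \frac{1}{34616}\right) = - \frac{715}{989} - - \frac{27}{8654} = - \frac{715}{989} + \frac{27}{8654} = - \frac{6160907}{8558806}$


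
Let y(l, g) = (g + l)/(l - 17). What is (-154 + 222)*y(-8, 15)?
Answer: -476/25 ≈ -19.040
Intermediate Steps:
y(l, g) = (g + l)/(-17 + l)
(-154 + 222)*y(-8, 15) = (-154 + 222)*((15 - 8)/(-17 - 8)) = 68*(7/(-25)) = 68*(-1/25*7) = 68*(-7/25) = -476/25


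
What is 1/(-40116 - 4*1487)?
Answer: -1/46064 ≈ -2.1709e-5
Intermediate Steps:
1/(-40116 - 4*1487) = 1/(-40116 - 5948) = 1/(-46064) = -1/46064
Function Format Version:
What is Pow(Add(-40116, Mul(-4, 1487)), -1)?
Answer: Rational(-1, 46064) ≈ -2.1709e-5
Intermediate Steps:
Pow(Add(-40116, Mul(-4, 1487)), -1) = Pow(Add(-40116, -5948), -1) = Pow(-46064, -1) = Rational(-1, 46064)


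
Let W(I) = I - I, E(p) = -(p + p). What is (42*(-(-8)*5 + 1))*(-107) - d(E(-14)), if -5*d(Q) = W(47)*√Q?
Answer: -184254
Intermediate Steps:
E(p) = -2*p
W(I) = 0
d(Q) = 0 (d(Q) = -0*√Q = -⅕*0 = 0)
(42*(-(-8)*5 + 1))*(-107) - d(E(-14)) = (42*(-(-8)*5 + 1))*(-107) - 1*0 = (42*(-4*(-10) + 1))*(-107) + 0 = (42*(40 + 1))*(-107) + 0 = (42*41)*(-107) + 0 = 1722*(-107) + 0 = -184254 + 0 = -184254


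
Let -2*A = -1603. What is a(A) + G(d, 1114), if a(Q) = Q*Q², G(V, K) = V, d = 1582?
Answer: 4119095883/8 ≈ 5.1489e+8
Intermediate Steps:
A = 1603/2 (A = -½*(-1603) = 1603/2 ≈ 801.50)
a(Q) = Q³
a(A) + G(d, 1114) = (1603/2)³ + 1582 = 4119083227/8 + 1582 = 4119095883/8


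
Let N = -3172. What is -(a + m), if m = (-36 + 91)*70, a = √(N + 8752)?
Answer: -3850 - 6*√155 ≈ -3924.7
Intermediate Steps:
a = 6*√155 (a = √(-3172 + 8752) = √5580 = 6*√155 ≈ 74.699)
m = 3850 (m = 55*70 = 3850)
-(a + m) = -(6*√155 + 3850) = -(3850 + 6*√155) = -3850 - 6*√155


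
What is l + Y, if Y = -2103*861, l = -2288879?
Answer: -4099562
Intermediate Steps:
Y = -1810683
l + Y = -2288879 - 1810683 = -4099562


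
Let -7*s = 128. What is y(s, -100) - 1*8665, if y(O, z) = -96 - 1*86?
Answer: -8847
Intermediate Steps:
s = -128/7 (s = -⅐*128 = -128/7 ≈ -18.286)
y(O, z) = -182 (y(O, z) = -96 - 86 = -182)
y(s, -100) - 1*8665 = -182 - 1*8665 = -182 - 8665 = -8847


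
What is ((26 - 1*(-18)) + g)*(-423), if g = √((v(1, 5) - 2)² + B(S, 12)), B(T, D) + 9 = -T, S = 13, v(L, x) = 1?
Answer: -18612 - 423*I*√21 ≈ -18612.0 - 1938.4*I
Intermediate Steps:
B(T, D) = -9 - T
g = I*√21 (g = √((1 - 2)² + (-9 - 1*13)) = √((-1)² + (-9 - 13)) = √(1 - 22) = √(-21) = I*√21 ≈ 4.5826*I)
((26 - 1*(-18)) + g)*(-423) = ((26 - 1*(-18)) + I*√21)*(-423) = ((26 + 18) + I*√21)*(-423) = (44 + I*√21)*(-423) = -18612 - 423*I*√21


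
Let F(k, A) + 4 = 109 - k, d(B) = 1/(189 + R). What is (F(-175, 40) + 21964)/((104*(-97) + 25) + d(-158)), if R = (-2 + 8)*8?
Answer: -2635914/1192465 ≈ -2.2105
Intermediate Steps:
R = 48 (R = 6*8 = 48)
d(B) = 1/237 (d(B) = 1/(189 + 48) = 1/237)
F(k, A) = 105 - k (F(k, A) = -4 + (109 - k) = 105 - k)
(F(-175, 40) + 21964)/((104*(-97) + 25) + d(-158)) = ((105 - 1*(-175)) + 21964)/((104*(-97) + 25) + 1/237) = ((105 + 175) + 21964)/((-10088 + 25) + 1/237) = (280 + 21964)/(-10063 + 1/237) = 22244/(-2384930/237) = 22244*(-237/2384930) = -2635914/1192465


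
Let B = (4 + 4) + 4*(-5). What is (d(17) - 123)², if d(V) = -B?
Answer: 12321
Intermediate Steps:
B = -12 (B = 8 - 20 = -12)
d(V) = 12 (d(V) = -1*(-12) = 12)
(d(17) - 123)² = (12 - 123)² = (-111)² = 12321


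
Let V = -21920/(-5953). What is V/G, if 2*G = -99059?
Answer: -43840/589698227 ≈ -7.4343e-5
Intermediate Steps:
V = 21920/5953 (V = -21920*(-1/5953) = 21920/5953 ≈ 3.6822)
G = -99059/2 (G = (1/2)*(-99059) = -99059/2 ≈ -49530.)
V/G = 21920/(5953*(-99059/2)) = (21920/5953)*(-2/99059) = -43840/589698227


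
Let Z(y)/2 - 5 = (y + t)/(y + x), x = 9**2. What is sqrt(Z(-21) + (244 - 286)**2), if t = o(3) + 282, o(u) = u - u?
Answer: sqrt(178270)/10 ≈ 42.222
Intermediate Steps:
x = 81
o(u) = 0
t = 282 (t = 0 + 282 = 282)
Z(y) = 10 + 2*(282 + y)/(81 + y) (Z(y) = 10 + 2*((y + 282)/(y + 81)) = 10 + 2*((282 + y)/(81 + y)) = 10 + 2*(282 + y)/(81 + y))
sqrt(Z(-21) + (244 - 286)**2) = sqrt(6*(229 + 2*(-21))/(81 - 21) + (244 - 286)**2) = sqrt(6*(229 - 42)/60 + (-42)**2) = sqrt(6*(1/60)*187 + 1764) = sqrt(187/10 + 1764) = sqrt(17827/10) = sqrt(178270)/10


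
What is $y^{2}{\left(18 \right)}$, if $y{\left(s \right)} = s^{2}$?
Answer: $104976$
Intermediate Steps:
$y^{2}{\left(18 \right)} = \left(18^{2}\right)^{2} = 324^{2} = 104976$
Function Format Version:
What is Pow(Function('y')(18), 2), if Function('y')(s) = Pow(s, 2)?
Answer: 104976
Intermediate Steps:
Pow(Function('y')(18), 2) = Pow(Pow(18, 2), 2) = Pow(324, 2) = 104976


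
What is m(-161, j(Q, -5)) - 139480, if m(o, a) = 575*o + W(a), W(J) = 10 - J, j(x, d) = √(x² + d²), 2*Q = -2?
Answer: -232045 - √26 ≈ -2.3205e+5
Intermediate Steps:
Q = -1 (Q = (½)*(-2) = -1)
j(x, d) = √(d² + x²)
m(o, a) = 10 - a + 575*o (m(o, a) = 575*o + (10 - a) = 10 - a + 575*o)
m(-161, j(Q, -5)) - 139480 = (10 - √((-5)² + (-1)²) + 575*(-161)) - 139480 = (10 - √(25 + 1) - 92575) - 139480 = (10 - √26 - 92575) - 139480 = (-92565 - √26) - 139480 = -232045 - √26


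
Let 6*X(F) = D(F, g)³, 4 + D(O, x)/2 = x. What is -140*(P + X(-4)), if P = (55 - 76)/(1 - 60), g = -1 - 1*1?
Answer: 2375940/59 ≈ 40270.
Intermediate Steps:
g = -2 (g = -1 - 1 = -2)
D(O, x) = -8 + 2*x
X(F) = -288 (X(F) = (-8 + 2*(-2))³/6 = (-8 - 4)³/6 = (⅙)*(-12)³ = (⅙)*(-1728) = -288)
P = 21/59 (P = -21/(-59) = -21*(-1/59) = 21/59 ≈ 0.35593)
-140*(P + X(-4)) = -140*(21/59 - 288) = -140*(-16971/59) = 2375940/59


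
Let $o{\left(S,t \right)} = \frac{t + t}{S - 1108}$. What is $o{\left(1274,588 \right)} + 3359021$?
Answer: $\frac{278799331}{83} \approx 3.359 \cdot 10^{6}$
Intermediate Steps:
$o{\left(S,t \right)} = \frac{2 t}{-1108 + S}$
$o{\left(1274,588 \right)} + 3359021 = 2 \cdot 588 \frac{1}{-1108 + 1274} + 3359021 = 2 \cdot 588 \cdot \frac{1}{166} + 3359021 = \frac{588}{83} + 3359021 = \frac{278799331}{83}$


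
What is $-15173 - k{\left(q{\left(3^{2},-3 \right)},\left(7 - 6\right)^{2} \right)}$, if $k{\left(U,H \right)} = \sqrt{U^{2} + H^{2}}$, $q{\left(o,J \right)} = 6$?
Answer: $-15173 - \sqrt{37} \approx -15179.0$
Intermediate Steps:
$k{\left(U,H \right)} = \sqrt{H^{2} + U^{2}}$
$-15173 - k{\left(q{\left(3^{2},-3 \right)},\left(7 - 6\right)^{2} \right)} = -15173 - \sqrt{\left(\left(7 - 6\right)^{2}\right)^{2} + 6^{2}} = -15173 - \sqrt{\left(1^{2}\right)^{2} + 36} = -15173 - \sqrt{1^{2} + 36} = -15173 - \sqrt{1 + 36} = -15173 - \sqrt{37}$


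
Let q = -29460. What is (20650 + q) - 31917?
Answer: -40727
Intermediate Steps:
(20650 + q) - 31917 = (20650 - 29460) - 31917 = -8810 - 31917 = -40727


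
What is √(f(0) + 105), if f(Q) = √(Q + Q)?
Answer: √105 ≈ 10.247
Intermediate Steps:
f(Q) = √2*√Q (f(Q) = √(2*Q) = √2*√Q)
√(f(0) + 105) = √(√2*√0 + 105) = √(√2*0 + 105) = √(0 + 105) = √105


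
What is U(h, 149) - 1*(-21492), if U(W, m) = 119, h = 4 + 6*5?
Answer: 21611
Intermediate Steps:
h = 34 (h = 4 + 30 = 34)
U(h, 149) - 1*(-21492) = 119 - 1*(-21492) = 119 + 21492 = 21611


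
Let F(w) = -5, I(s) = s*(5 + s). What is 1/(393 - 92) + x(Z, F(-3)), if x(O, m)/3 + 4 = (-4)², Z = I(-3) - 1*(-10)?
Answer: 10837/301 ≈ 36.003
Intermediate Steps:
Z = 4 (Z = -3*(5 - 3) - 1*(-10) = -3*2 + 10 = -6 + 10 = 4)
x(O, m) = 36 (x(O, m) = -12 + 3*(-4)² = -12 + 3*16 = -12 + 48 = 36)
1/(393 - 92) + x(Z, F(-3)) = 1/(393 - 92) + 36 = 1/301 + 36 = 10837/301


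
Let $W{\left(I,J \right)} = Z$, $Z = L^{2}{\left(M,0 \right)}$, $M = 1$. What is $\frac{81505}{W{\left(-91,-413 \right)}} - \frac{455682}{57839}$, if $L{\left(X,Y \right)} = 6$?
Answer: $\frac{4697763143}{2082204} \approx 2256.1$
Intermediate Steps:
$Z = 36$ ($Z = 6^{2} = 36$)
$W{\left(I,J \right)} = 36$
$\frac{81505}{W{\left(-91,-413 \right)}} - \frac{455682}{57839} = \frac{81505}{36} - \frac{455682}{57839} = \frac{4697763143}{2082204}$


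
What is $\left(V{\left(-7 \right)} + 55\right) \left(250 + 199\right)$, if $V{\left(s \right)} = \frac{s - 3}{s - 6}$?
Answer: $\frac{325525}{13} \approx 25040.0$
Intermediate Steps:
$V{\left(s \right)} = \frac{-3 + s}{-6 + s}$
$\left(V{\left(-7 \right)} + 55\right) \left(250 + 199\right) = \left(\frac{-3 - 7}{-6 - 7} + 55\right) \left(250 + 199\right) = \left(\frac{1}{-13} \left(-10\right) + 55\right) 449 = \left(\left(- \frac{1}{13}\right) \left(-10\right) + 55\right) 449 = \left(\frac{10}{13} + 55\right) 449 = \frac{725}{13} \cdot 449 = \frac{325525}{13}$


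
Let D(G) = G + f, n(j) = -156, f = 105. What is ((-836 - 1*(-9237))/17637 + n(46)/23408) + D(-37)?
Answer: 7066872041/103211724 ≈ 68.470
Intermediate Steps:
D(G) = 105 + G (D(G) = G + 105 = 105 + G)
((-836 - 1*(-9237))/17637 + n(46)/23408) + D(-37) = ((-836 - 1*(-9237))/17637 - 156/23408) + (105 - 37) = ((-836 + 9237)*(1/17637) - 156*1/23408) + 68 = (8401*(1/17637) - 39/5852) + 68 = (8401/17637 - 39/5852) + 68 = 48474809/103211724 + 68 = 7066872041/103211724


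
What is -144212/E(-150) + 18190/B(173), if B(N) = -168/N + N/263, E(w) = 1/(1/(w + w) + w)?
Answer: 4613108019953/213825 ≈ 2.1574e+7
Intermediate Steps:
E(w) = 1/(w + 1/(2*w)) (E(w) = 1/(1/(2*w) + w) = 1/(w + 1/(2*w)))
B(N) = -168/N + N/263 (B(N) = -168/N + N*(1/263) = -168/N + N/263)
-144212/E(-150) + 18190/B(173) = -144212/(2*(-150)/(1 + 2*(-150)²)) + 18190/(-168/173 + (1/263)*173) = -144212/(2*(-150)/(1 + 2*22500)) + 18190/(-168*1/173 + 173/263) = -144212/(2*(-150)/(1 + 45000)) + 18190/(-168/173 + 173/263) = -144212/(2*(-150)/45001) + 18190/(-14255/45499) = -144212/(2*(-150)*(1/45001)) + 18190*(-45499/14255) = -144212/(-300/45001) - 165525362/2851 = -144212*(-45001/300) - 165525362/2851 = 1622421053/75 - 165525362/2851 = 4613108019953/213825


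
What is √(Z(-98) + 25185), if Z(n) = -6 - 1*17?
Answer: √25162 ≈ 158.63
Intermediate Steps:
Z(n) = -23 (Z(n) = -6 - 17 = -23)
√(Z(-98) + 25185) = √(-23 + 25185) = √25162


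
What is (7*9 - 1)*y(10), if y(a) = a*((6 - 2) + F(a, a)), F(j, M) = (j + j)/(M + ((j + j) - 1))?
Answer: 84320/29 ≈ 2907.6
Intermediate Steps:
F(j, M) = 2*j/(-1 + M + 2*j) (F(j, M) = (2*j)/(M + (2*j - 1)) = (2*j)/(M + (-1 + 2*j)) = (2*j)/(-1 + M + 2*j) = 2*j/(-1 + M + 2*j))
y(a) = a*(4 + 2*a/(-1 + 3*a)) (y(a) = a*((6 - 2) + 2*a/(-1 + a + 2*a)) = a*(4 + 2*a/(-1 + 3*a)))
(7*9 - 1)*y(10) = (7*9 - 1)*(2*10*(-2 + 7*10)/(-1 + 3*10)) = (63 - 1)*(2*10*(-2 + 70)/(-1 + 30)) = 62*(2*10*68/29) = 62*(2*10*(1/29)*68) = 62*(1360/29) = 84320/29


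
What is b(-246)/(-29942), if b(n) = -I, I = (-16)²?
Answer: 128/14971 ≈ 0.0085499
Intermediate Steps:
I = 256
b(n) = -256 (b(n) = -1*256 = -256)
b(-246)/(-29942) = -256/(-29942) = -256*(-1/29942) = 128/14971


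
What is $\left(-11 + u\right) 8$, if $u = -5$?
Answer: $-128$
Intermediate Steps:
$\left(-11 + u\right) 8 = \left(-11 - 5\right) 8 = \left(-16\right) 8 = -128$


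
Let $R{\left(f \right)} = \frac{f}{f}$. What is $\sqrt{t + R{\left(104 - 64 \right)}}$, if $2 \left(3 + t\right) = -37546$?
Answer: $5 i \sqrt{751} \approx 137.02 i$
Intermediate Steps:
$R{\left(f \right)} = 1$
$t = -18776$ ($t = -3 + \frac{1}{2} \left(-37546\right) = -3 - 18773 = -18776$)
$\sqrt{t + R{\left(104 - 64 \right)}} = \sqrt{-18776 + 1} = \sqrt{-18775} = 5 i \sqrt{751}$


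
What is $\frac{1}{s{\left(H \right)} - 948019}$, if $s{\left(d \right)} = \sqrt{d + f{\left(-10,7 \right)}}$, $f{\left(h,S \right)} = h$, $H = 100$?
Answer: $- \frac{948019}{898740024271} - \frac{3 \sqrt{10}}{898740024271} \approx -1.0548 \cdot 10^{-6}$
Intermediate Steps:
$s{\left(d \right)} = \sqrt{-10 + d}$ ($s{\left(d \right)} = \sqrt{d - 10} = \sqrt{-10 + d}$)
$\frac{1}{s{\left(H \right)} - 948019} = \frac{1}{\sqrt{-10 + 100} - 948019} = \frac{1}{\sqrt{90} - 948019} = \frac{1}{3 \sqrt{10} - 948019} = \frac{1}{-948019 + 3 \sqrt{10}}$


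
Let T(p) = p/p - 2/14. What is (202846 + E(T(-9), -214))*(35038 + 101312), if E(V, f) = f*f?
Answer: 33902336700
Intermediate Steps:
T(p) = 6/7 (T(p) = 1 - 2*1/14 = 1 - 1/7 = 6/7)
E(V, f) = f**2
(202846 + E(T(-9), -214))*(35038 + 101312) = (202846 + (-214)**2)*(35038 + 101312) = (202846 + 45796)*136350 = 248642*136350 = 33902336700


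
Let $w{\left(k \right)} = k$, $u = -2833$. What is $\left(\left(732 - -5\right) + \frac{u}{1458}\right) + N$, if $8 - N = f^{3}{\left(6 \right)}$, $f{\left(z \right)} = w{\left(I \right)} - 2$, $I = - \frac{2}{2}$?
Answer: $\frac{1122743}{1458} \approx 770.06$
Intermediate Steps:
$I = -1$ ($I = \left(-2\right) \frac{1}{2} = -1$)
$f{\left(z \right)} = -3$ ($f{\left(z \right)} = -1 - 2 = -3$)
$N = 35$ ($N = 8 - \left(-3\right)^{3} = 8 - -27 = 8 + 27 = 35$)
$\left(\left(732 - -5\right) + \frac{u}{1458}\right) + N = \left(\left(732 - -5\right) - \frac{2833}{1458}\right) + 35 = \left(\left(732 + 5\right) - \frac{2833}{1458}\right) + 35 = \left(737 - \frac{2833}{1458}\right) + 35 = \frac{1071713}{1458} + 35 = \frac{1122743}{1458}$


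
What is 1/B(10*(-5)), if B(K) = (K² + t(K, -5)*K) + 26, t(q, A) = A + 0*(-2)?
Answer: 1/2776 ≈ 0.00036023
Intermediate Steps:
t(q, A) = A (t(q, A) = A + 0 = A)
B(K) = 26 + K² - 5*K (B(K) = (K² - 5*K) + 26 = 26 + K² - 5*K)
1/B(10*(-5)) = 1/(26 + (10*(-5))² - 50*(-5)) = 1/(26 + (-50)² - 5*(-50)) = 1/(26 + 2500 + 250) = 1/2776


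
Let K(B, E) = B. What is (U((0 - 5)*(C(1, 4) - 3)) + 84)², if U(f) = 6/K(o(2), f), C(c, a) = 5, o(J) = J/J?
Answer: 8100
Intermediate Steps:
o(J) = 1
U(f) = 6 (U(f) = 6/1 = 6*1 = 6)
(U((0 - 5)*(C(1, 4) - 3)) + 84)² = (6 + 84)² = 90² = 8100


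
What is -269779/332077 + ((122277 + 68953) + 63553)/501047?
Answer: -50564384322/166386184619 ≈ -0.30390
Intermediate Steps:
-269779/332077 + ((122277 + 68953) + 63553)/501047 = -269779*1/332077 + (191230 + 63553)*(1/501047) = -269779/332077 + 254783*(1/501047) = -269779/332077 + 254783/501047 = -50564384322/166386184619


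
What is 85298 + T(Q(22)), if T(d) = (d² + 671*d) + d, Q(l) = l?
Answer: 100566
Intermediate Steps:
T(d) = d² + 672*d
85298 + T(Q(22)) = 85298 + 22*(672 + 22) = 85298 + 22*694 = 85298 + 15268 = 100566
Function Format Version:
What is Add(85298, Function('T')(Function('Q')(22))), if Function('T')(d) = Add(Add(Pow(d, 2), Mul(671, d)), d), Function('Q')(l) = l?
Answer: 100566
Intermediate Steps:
Function('T')(d) = Add(Pow(d, 2), Mul(672, d))
Add(85298, Function('T')(Function('Q')(22))) = Add(85298, Mul(22, Add(672, 22))) = Add(85298, Mul(22, 694)) = Add(85298, 15268) = 100566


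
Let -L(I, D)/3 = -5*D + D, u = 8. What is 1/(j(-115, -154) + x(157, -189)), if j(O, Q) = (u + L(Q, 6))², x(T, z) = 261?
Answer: 1/6661 ≈ 0.00015013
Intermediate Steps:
L(I, D) = 12*D (L(I, D) = -3*(-5*D + D) = -(-12)*D = 12*D)
j(O, Q) = 6400 (j(O, Q) = (8 + 12*6)² = (8 + 72)² = 80² = 6400)
1/(j(-115, -154) + x(157, -189)) = 1/(6400 + 261) = 1/6661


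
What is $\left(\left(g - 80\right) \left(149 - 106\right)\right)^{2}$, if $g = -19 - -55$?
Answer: $3579664$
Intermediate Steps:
$g = 36$ ($g = -19 + 55 = 36$)
$\left(\left(g - 80\right) \left(149 - 106\right)\right)^{2} = \left(\left(36 - 80\right) \left(149 - 106\right)\right)^{2} = \left(\left(-44\right) 43\right)^{2} = \left(-1892\right)^{2} = 3579664$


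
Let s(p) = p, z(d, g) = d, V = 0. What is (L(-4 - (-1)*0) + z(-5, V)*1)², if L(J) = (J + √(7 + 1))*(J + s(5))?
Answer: 89 - 36*√2 ≈ 38.088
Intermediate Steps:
L(J) = (5 + J)*(J + 2*√2) (L(J) = (J + √(7 + 1))*(J + 5) = (J + √8)*(5 + J) = (J + 2*√2)*(5 + J) = (5 + J)*(J + 2*√2))
(L(-4 - (-1)*0) + z(-5, V)*1)² = (((-4 - (-1)*0)² + 5*(-4 - (-1)*0) + 10*√2 + 2*(-4 - (-1)*0)*√2) - 5*1)² = (((-4 - 1*0)² + 5*(-4 - 1*0) + 10*√2 + 2*(-4 - 1*0)*√2) - 5)² = (((-4 + 0)² + 5*(-4 + 0) + 10*√2 + 2*(-4 + 0)*√2) - 5)² = (((-4)² + 5*(-4) + 10*√2 + 2*(-4)*√2) - 5)² = ((16 - 20 + 10*√2 - 8*√2) - 5)² = ((-4 + 2*√2) - 5)² = (-9 + 2*√2)²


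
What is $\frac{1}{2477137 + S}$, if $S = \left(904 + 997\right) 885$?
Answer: $\frac{1}{4159522} \approx 2.4041 \cdot 10^{-7}$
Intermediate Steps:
$S = 1682385$ ($S = 1901 \cdot 885 = 1682385$)
$\frac{1}{2477137 + S} = \frac{1}{2477137 + 1682385} = \frac{1}{4159522}$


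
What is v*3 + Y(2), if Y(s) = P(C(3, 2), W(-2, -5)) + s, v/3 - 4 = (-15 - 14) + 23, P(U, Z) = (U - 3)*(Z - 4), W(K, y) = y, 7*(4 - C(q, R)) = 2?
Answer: -157/7 ≈ -22.429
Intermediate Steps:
C(q, R) = 26/7 (C(q, R) = 4 - ⅐*2 = 4 - 2/7 = 26/7)
P(U, Z) = (-4 + Z)*(-3 + U) (P(U, Z) = (-3 + U)*(-4 + Z) = (-4 + Z)*(-3 + U))
v = -6 (v = 12 + 3*((-15 - 14) + 23) = 12 + 3*(-29 + 23) = 12 + 3*(-6) = 12 - 18 = -6)
Y(s) = -45/7 + s (Y(s) = (12 - 4*26/7 - 3*(-5) + (26/7)*(-5)) + s = (12 - 104/7 + 15 - 130/7) + s = -45/7 + s)
v*3 + Y(2) = -6*3 + (-45/7 + 2) = -18 - 31/7 = -157/7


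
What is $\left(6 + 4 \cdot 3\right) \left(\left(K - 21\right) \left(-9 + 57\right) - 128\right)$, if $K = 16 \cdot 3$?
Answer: $21024$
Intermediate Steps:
$K = 48$
$\left(6 + 4 \cdot 3\right) \left(\left(K - 21\right) \left(-9 + 57\right) - 128\right) = \left(6 + 4 \cdot 3\right) \left(\left(48 - 21\right) \left(-9 + 57\right) - 128\right) = \left(6 + 12\right) \left(27 \cdot 48 - 128\right) = 18 \left(1296 - 128\right) = 18 \cdot 1168 = 21024$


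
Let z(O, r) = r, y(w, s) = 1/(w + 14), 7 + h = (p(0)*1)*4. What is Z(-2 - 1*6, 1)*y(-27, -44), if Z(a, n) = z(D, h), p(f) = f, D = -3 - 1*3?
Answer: 7/13 ≈ 0.53846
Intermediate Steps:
D = -6 (D = -3 - 3 = -6)
h = -7 (h = -7 + (0*1)*4 = -7 + 0*4 = -7 + 0 = -7)
y(w, s) = 1/(14 + w)
Z(a, n) = -7
Z(-2 - 1*6, 1)*y(-27, -44) = -7/(14 - 27) = -7/(-13) = -7*(-1/13) = 7/13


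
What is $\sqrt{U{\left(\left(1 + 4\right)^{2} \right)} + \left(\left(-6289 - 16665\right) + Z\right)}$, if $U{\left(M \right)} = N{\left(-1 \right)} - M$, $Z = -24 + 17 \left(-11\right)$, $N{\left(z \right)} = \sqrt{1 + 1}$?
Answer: $\sqrt{-23190 + \sqrt{2}} \approx 152.28 i$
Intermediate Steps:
$N{\left(z \right)} = \sqrt{2}$
$Z = -211$ ($Z = -24 - 187 = -211$)
$U{\left(M \right)} = \sqrt{2} - M$
$\sqrt{U{\left(\left(1 + 4\right)^{2} \right)} + \left(\left(-6289 - 16665\right) + Z\right)} = \sqrt{\left(\sqrt{2} - \left(1 + 4\right)^{2}\right) - 23165} = \sqrt{\left(\sqrt{2} - 5^{2}\right) - 23165} = \sqrt{\left(\sqrt{2} - 25\right) - 23165} = \sqrt{\left(-25 + \sqrt{2}\right) - 23165} = \sqrt{-23190 + \sqrt{2}}$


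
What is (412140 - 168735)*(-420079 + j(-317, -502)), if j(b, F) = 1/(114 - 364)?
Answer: -5112466498431/50 ≈ -1.0225e+11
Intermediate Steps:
j(b, F) = -1/250 (j(b, F) = 1/(-250) = -1/250)
(412140 - 168735)*(-420079 + j(-317, -502)) = (412140 - 168735)*(-420079 - 1/250) = 243405*(-105019751/250) = -5112466498431/50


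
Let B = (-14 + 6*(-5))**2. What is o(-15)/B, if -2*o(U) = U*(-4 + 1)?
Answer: -45/3872 ≈ -0.011622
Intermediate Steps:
B = 1936 (B = (-14 - 30)**2 = (-44)**2 = 1936)
o(U) = 3*U/2 (o(U) = -U*(-4 + 1)/2 = -U*(-3)/2 = -(-3)*U/2 = 3*U/2)
o(-15)/B = ((3/2)*(-15))/1936 = -45/2*1/1936 = -45/3872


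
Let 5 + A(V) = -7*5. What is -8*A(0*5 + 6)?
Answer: 320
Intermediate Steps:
A(V) = -40 (A(V) = -5 - 7*5 = -5 - 35 = -40)
-8*A(0*5 + 6) = -8*(-40) = 320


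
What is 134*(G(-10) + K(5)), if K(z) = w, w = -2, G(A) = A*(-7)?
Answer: 9112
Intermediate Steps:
G(A) = -7*A
K(z) = -2
134*(G(-10) + K(5)) = 134*(-7*(-10) - 2) = 134*(70 - 2) = 134*68 = 9112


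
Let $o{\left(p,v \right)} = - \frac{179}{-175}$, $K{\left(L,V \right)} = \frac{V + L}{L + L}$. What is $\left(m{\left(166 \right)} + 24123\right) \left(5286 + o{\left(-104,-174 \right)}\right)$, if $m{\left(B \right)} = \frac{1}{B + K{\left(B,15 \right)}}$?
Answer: $\frac{1234101316016959}{9676275} \approx 1.2754 \cdot 10^{8}$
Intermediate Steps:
$K{\left(L,V \right)} = \frac{L + V}{2 L}$
$m{\left(B \right)} = \frac{1}{B + \frac{15 + B}{2 B}}$ ($m{\left(B \right)} = \frac{1}{B + \frac{B + 15}{2 B}} = \frac{1}{B + \frac{15 + B}{2 B}}$)
$o{\left(p,v \right)} = \frac{179}{175}$ ($o{\left(p,v \right)} = \left(-179\right) \left(- \frac{1}{175}\right) = \frac{179}{175}$)
$\left(m{\left(166 \right)} + 24123\right) \left(5286 + o{\left(-104,-174 \right)}\right) = \left(2 \cdot 166 \frac{1}{15 + 166 + 2 \cdot 166^{2}} + 24123\right) \left(5286 + \frac{179}{175}\right) = \left(2 \cdot 166 \frac{1}{15 + 166 + 2 \cdot 27556} + 24123\right) \frac{925229}{175} = \left(2 \cdot 166 \frac{1}{15 + 166 + 55112} + 24123\right) \frac{925229}{175} = \left(2 \cdot 166 \cdot \frac{1}{55293} + 24123\right) \frac{925229}{175} = \left(\frac{332}{55293} + 24123\right) \frac{925229}{175} = \frac{1333833371}{55293} \cdot \frac{925229}{175} = \frac{1234101316016959}{9676275}$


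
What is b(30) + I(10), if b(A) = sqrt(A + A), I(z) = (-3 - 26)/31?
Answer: -29/31 + 2*sqrt(15) ≈ 6.8105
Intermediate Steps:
I(z) = -29/31 (I(z) = -29*1/31 = -29/31)
b(A) = sqrt(2)*sqrt(A) (b(A) = sqrt(2*A) = sqrt(2)*sqrt(A))
b(30) + I(10) = sqrt(2)*sqrt(30) - 29/31 = 2*sqrt(15) - 29/31 = -29/31 + 2*sqrt(15)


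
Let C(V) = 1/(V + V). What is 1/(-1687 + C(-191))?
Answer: -382/644435 ≈ -0.00059277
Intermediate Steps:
C(V) = 1/(2*V)
1/(-1687 + C(-191)) = 1/(-1687 + (½)/(-191)) = 1/(-1687 + (½)*(-1/191)) = 1/(-1687 - 1/382) = 1/(-644435/382) = -382/644435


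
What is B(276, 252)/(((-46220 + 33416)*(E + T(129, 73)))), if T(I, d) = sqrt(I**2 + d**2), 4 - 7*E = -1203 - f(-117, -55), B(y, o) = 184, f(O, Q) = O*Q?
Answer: -1230362/91746476217 + 14651*sqrt(130)/91746476217 ≈ -1.1590e-5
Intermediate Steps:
E = 7642/7 (E = 4/7 - (-1203 - (-117)*(-55))/7 = 4/7 - (-1203 - 1*6435)/7 = 4/7 - (-1203 - 6435)/7 = 4/7 - 1/7*(-7638) = 4/7 + 7638/7 = 7642/7 ≈ 1091.7)
B(276, 252)/(((-46220 + 33416)*(E + T(129, 73)))) = 184/(((-46220 + 33416)*(7642/7 + sqrt(129**2 + 73**2)))) = 184/((-12804*(7642/7 + sqrt(16641 + 5329)))) = 184/((-12804*(7642/7 + sqrt(21970)))) = 184/((-12804*(7642/7 + 13*sqrt(130)))) = 184/(-97848168/7 - 166452*sqrt(130))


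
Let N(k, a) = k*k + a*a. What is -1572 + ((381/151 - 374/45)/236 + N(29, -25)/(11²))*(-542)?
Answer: -788320021801/97019010 ≈ -8125.4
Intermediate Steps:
N(k, a) = a² + k² (N(k, a) = k² + a² = a² + k²)
-1572 + ((381/151 - 374/45)/236 + N(29, -25)/(11²))*(-542) = -1572 + ((381/151 - 374/45)/236 + ((-25)² + 29²)/(11²))*(-542) = -1572 + ((381*(1/151) - 374*1/45)*(1/236) + (625 + 841)/121)*(-542) = -1572 + ((381/151 - 374/45)*(1/236) + 1466*(1/121))*(-542) = -1572 + (-39329/6795*1/236 + 1466/121)*(-542) = -1572 + (-39329/1603620 + 1466/121)*(-542) = -1572 + (2346148111/194038020)*(-542) = -1572 - 635806138081/97019010 = -788320021801/97019010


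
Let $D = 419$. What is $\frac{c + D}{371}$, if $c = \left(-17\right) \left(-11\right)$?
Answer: $\frac{606}{371} \approx 1.6334$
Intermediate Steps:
$c = 187$
$\frac{c + D}{371} = \frac{187 + 419}{371} = 606 \cdot \frac{1}{371} = \frac{606}{371}$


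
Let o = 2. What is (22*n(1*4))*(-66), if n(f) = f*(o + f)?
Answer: -34848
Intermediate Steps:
n(f) = f*(2 + f)
(22*n(1*4))*(-66) = (22*((1*4)*(2 + 1*4)))*(-66) = (22*(4*(2 + 4)))*(-66) = (22*(4*6))*(-66) = (22*24)*(-66) = 528*(-66) = -34848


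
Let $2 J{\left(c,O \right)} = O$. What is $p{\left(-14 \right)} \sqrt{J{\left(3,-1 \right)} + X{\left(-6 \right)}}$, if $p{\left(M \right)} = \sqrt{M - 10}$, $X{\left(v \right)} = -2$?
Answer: $- 2 \sqrt{15} \approx -7.746$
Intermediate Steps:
$J{\left(c,O \right)} = \frac{O}{2}$
$p{\left(M \right)} = \sqrt{-10 + M}$
$p{\left(-14 \right)} \sqrt{J{\left(3,-1 \right)} + X{\left(-6 \right)}} = \sqrt{-10 - 14} \sqrt{\frac{1}{2} \left(-1\right) - 2} = \sqrt{-24} \sqrt{- \frac{1}{2} - 2} = 2 i \sqrt{6} \sqrt{- \frac{5}{2}} = 2 i \sqrt{6} \frac{i \sqrt{10}}{2} = - 2 \sqrt{15}$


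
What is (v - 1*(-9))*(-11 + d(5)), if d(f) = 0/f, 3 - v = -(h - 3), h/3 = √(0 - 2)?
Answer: -99 - 33*I*√2 ≈ -99.0 - 46.669*I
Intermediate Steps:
h = 3*I*√2 (h = 3*√(0 - 2) = 3*√(-2) = 3*(I*√2) = 3*I*√2 ≈ 4.2426*I)
v = 3*I*√2 (v = 3 - (-1)*(3*I*√2 - 3) = 3 - (-1)*(-3 + 3*I*√2) = 3 - (3 - 3*I*√2) = 3 + (-3 + 3*I*√2) = 3*I*√2 ≈ 4.2426*I)
d(f) = 0
(v - 1*(-9))*(-11 + d(5)) = (3*I*√2 - 1*(-9))*(-11 + 0) = (3*I*√2 + 9)*(-11) = (9 + 3*I*√2)*(-11) = -99 - 33*I*√2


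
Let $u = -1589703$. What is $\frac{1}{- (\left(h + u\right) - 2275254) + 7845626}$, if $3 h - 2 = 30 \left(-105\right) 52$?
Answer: $\frac{3}{35295547} \approx 8.4997 \cdot 10^{-8}$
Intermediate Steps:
$h = - \frac{163798}{3}$ ($h = \frac{2}{3} + \frac{30 \left(-105\right) 52}{3} = \frac{2}{3} + \frac{\left(-3150\right) 52}{3} = \frac{2}{3} + \frac{1}{3} \left(-163800\right) = \frac{2}{3} - 54600 = - \frac{163798}{3} \approx -54599.0$)
$\frac{1}{- (\left(h + u\right) - 2275254) + 7845626} = \frac{1}{- (\left(- \frac{163798}{3} - 1589703\right) - 2275254) + 7845626} = \frac{1}{- (- \frac{4932907}{3} - 2275254) + 7845626} = \frac{1}{\left(-1\right) \left(- \frac{11758669}{3}\right) + 7845626} = \frac{1}{\frac{11758669}{3} + 7845626} = \frac{1}{\frac{35295547}{3}} = \frac{3}{35295547}$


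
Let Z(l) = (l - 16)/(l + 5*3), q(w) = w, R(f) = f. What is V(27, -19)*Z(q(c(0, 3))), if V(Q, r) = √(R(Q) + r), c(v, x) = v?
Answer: -32*√2/15 ≈ -3.0170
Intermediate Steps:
V(Q, r) = √(Q + r)
Z(l) = (-16 + l)/(15 + l) (Z(l) = (-16 + l)/(l + 15) = (-16 + l)/(15 + l))
V(27, -19)*Z(q(c(0, 3))) = √(27 - 19)*((-16 + 0)/(15 + 0)) = √8*(-16/15) = (2*√2)*((1/15)*(-16)) = (2*√2)*(-16/15) = -32*√2/15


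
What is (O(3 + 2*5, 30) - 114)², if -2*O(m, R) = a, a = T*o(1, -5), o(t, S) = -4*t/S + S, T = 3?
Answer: 1159929/100 ≈ 11599.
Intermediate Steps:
o(t, S) = S - 4*t/S (o(t, S) = -4*t/S + S = S - 4*t/S)
a = -63/5 (a = 3*(-5 - 4*1/(-5)) = 3*(-5 - 4*1*(-⅕)) = 3*(-5 + ⅘) = 3*(-21/5) = -63/5 ≈ -12.600)
O(m, R) = 63/10 (O(m, R) = -½*(-63/5) = 63/10)
(O(3 + 2*5, 30) - 114)² = (63/10 - 114)² = (-1077/10)² = 1159929/100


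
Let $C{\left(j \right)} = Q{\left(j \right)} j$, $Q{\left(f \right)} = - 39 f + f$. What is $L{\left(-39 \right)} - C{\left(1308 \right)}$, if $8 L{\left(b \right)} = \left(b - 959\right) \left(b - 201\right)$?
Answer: $65042772$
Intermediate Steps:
$Q{\left(f \right)} = - 38 f$
$L{\left(b \right)} = \frac{\left(-959 + b\right) \left(-201 + b\right)}{8}$ ($L{\left(b \right)} = \frac{\left(b - 959\right) \left(b - 201\right)}{8} = \frac{\left(-959 + b\right) \left(-201 + b\right)}{8}$)
$C{\left(j \right)} = - 38 j^{2}$ ($C{\left(j \right)} = - 38 j j = - 38 j^{2}$)
$L{\left(-39 \right)} - C{\left(1308 \right)} = \left(\frac{192759}{8} - -5655 + \frac{\left(-39\right)^{2}}{8}\right) - - 38 \cdot 1308^{2} = \left(\frac{192759}{8} + 5655 + \frac{1}{8} \cdot 1521\right) - \left(-38\right) 1710864 = \left(\frac{192759}{8} + 5655 + \frac{1521}{8}\right) - -65012832 = 29940 + 65012832 = 65042772$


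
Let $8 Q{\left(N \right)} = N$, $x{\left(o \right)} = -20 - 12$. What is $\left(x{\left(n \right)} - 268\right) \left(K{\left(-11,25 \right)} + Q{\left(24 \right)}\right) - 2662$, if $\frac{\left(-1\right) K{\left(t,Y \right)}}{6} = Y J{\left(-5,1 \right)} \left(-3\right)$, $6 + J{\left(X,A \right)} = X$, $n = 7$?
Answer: $1481438$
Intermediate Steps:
$x{\left(o \right)} = -32$
$Q{\left(N \right)} = \frac{N}{8}$
$J{\left(X,A \right)} = -6 + X$
$K{\left(t,Y \right)} = - 198 Y$ ($K{\left(t,Y \right)} = - 6 Y \left(-6 - 5\right) \left(-3\right) = - 6 Y \left(-11\right) \left(-3\right) = - 6 - 11 Y \left(-3\right) = - 6 \cdot 33 Y = - 198 Y$)
$\left(x{\left(n \right)} - 268\right) \left(K{\left(-11,25 \right)} + Q{\left(24 \right)}\right) - 2662 = \left(-32 - 268\right) \left(\left(-198\right) 25 + \frac{1}{8} \cdot 24\right) - 2662 = - 300 \left(-4950 + 3\right) - 2662 = \left(-300\right) \left(-4947\right) - 2662 = 1484100 - 2662 = 1481438$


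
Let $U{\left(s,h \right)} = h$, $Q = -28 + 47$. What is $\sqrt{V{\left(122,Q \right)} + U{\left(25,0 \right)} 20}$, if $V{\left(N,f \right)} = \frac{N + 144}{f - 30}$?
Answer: $\frac{i \sqrt{2926}}{11} \approx 4.9175 i$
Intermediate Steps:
$Q = 19$
$V{\left(N,f \right)} = \frac{144 + N}{-30 + f}$
$\sqrt{V{\left(122,Q \right)} + U{\left(25,0 \right)} 20} = \sqrt{\frac{144 + 122}{-30 + 19} + 0 \cdot 20} = \sqrt{\frac{1}{-11} \cdot 266 + 0} = \sqrt{\left(- \frac{1}{11}\right) 266 + 0} = \sqrt{- \frac{266}{11} + 0} = \sqrt{- \frac{266}{11}} = \frac{i \sqrt{2926}}{11}$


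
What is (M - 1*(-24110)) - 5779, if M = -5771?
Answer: 12560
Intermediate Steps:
(M - 1*(-24110)) - 5779 = (-5771 - 1*(-24110)) - 5779 = (-5771 + 24110) - 5779 = 18339 - 5779 = 12560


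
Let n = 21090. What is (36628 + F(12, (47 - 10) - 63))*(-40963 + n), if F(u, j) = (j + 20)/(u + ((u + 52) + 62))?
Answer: -16741869739/23 ≈ -7.2791e+8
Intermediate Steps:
F(u, j) = (20 + j)/(114 + 2*u) (F(u, j) = (20 + j)/(u + ((52 + u) + 62)) = (20 + j)/(u + (114 + u)) = (20 + j)/(114 + 2*u))
(36628 + F(12, (47 - 10) - 63))*(-40963 + n) = (36628 + (20 + ((47 - 10) - 63))/(2*(57 + 12)))*(-40963 + 21090) = (36628 + (½)*(20 + (37 - 63))/69)*(-19873) = (36628 + (½)*(1/69)*(20 - 26))*(-19873) = (36628 + (½)*(1/69)*(-6))*(-19873) = (36628 - 1/23)*(-19873) = (842443/23)*(-19873) = -16741869739/23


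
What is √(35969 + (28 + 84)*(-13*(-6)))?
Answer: √44705 ≈ 211.44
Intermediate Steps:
√(35969 + (28 + 84)*(-13*(-6))) = √(35969 + 112*78) = √(35969 + 8736) = √44705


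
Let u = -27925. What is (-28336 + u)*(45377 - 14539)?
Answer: -1734976718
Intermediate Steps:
(-28336 + u)*(45377 - 14539) = (-28336 - 27925)*(45377 - 14539) = -56261*30838 = -1734976718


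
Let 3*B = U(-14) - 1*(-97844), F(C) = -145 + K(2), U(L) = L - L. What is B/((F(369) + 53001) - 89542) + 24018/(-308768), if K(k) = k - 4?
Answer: -1026706667/1062007536 ≈ -0.96676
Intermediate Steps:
U(L) = 0
K(k) = -4 + k
F(C) = -147 (F(C) = -145 + (-4 + 2) = -145 - 2 = -147)
B = 97844/3 (B = (0 - 1*(-97844))/3 = (0 + 97844)/3 = (⅓)*97844 = 97844/3 ≈ 32615.)
B/((F(369) + 53001) - 89542) + 24018/(-308768) = 97844/(3*((-147 + 53001) - 89542)) + 24018/(-308768) = 97844/(3*(52854 - 89542)) + 24018*(-1/308768) = (97844/3)/(-36688) - 12009/154384 = (97844/3)*(-1/36688) - 12009/154384 = -24461/27516 - 12009/154384 = -1026706667/1062007536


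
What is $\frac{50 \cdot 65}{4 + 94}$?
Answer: $\frac{1625}{49} \approx 33.163$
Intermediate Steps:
$\frac{50 \cdot 65}{4 + 94} = \frac{3250}{98} = 3250 \cdot \frac{1}{98} = \frac{1625}{49}$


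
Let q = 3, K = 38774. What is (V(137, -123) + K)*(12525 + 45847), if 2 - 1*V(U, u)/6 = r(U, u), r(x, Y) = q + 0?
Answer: 2262965696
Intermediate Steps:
r(x, Y) = 3 (r(x, Y) = 3 + 0 = 3)
V(U, u) = -6 (V(U, u) = 12 - 6*3 = 12 - 18 = -6)
(V(137, -123) + K)*(12525 + 45847) = (-6 + 38774)*(12525 + 45847) = 38768*58372 = 2262965696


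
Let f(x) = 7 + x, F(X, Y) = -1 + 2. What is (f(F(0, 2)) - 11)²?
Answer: 9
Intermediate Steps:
F(X, Y) = 1
(f(F(0, 2)) - 11)² = ((7 + 1) - 11)² = (8 - 11)² = (-3)² = 9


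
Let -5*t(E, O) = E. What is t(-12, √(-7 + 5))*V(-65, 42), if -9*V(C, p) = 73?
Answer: -292/15 ≈ -19.467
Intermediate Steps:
t(E, O) = -E/5
V(C, p) = -73/9 (V(C, p) = -⅑*73 = -73/9)
t(-12, √(-7 + 5))*V(-65, 42) = -⅕*(-12)*(-73/9) = (12/5)*(-73/9) = -292/15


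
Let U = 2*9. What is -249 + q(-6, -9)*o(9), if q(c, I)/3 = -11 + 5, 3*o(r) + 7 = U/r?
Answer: -219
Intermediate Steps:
U = 18
o(r) = -7/3 + 6/r (o(r) = -7/3 + (18/r)/3 = -7/3 + 6/r)
q(c, I) = -18 (q(c, I) = 3*(-11 + 5) = 3*(-6) = -18)
-249 + q(-6, -9)*o(9) = -249 - 18*(-7/3 + 6/9) = -249 - 18*(-7/3 + 6*(⅑)) = -249 - 18*(-7/3 + ⅔) = -249 - 18*(-5/3) = -249 + 30 = -219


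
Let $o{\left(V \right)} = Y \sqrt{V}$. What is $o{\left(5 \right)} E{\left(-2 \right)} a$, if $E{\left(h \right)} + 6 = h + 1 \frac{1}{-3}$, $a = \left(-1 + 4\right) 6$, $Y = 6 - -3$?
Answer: $- 1350 \sqrt{5} \approx -3018.7$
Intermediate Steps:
$Y = 9$ ($Y = 6 + 3 = 9$)
$a = 18$ ($a = 3 \cdot 6 = 18$)
$E{\left(h \right)} = - \frac{19}{3} + h$ ($E{\left(h \right)} = -6 + \left(h + 1 \frac{1}{-3}\right) = -6 + \left(h + 1 \left(- \frac{1}{3}\right)\right) = -6 + \left(h - \frac{1}{3}\right) = -6 + \left(- \frac{1}{3} + h\right) = - \frac{19}{3} + h$)
$o{\left(V \right)} = 9 \sqrt{V}$
$o{\left(5 \right)} E{\left(-2 \right)} a = 9 \sqrt{5} \left(- \frac{19}{3} - 2\right) 18 = 9 \sqrt{5} \left(- \frac{25}{3}\right) 18 = - 75 \sqrt{5} \cdot 18 = - 1350 \sqrt{5}$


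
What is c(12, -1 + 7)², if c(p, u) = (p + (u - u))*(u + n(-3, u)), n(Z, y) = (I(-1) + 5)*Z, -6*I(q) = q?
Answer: 12996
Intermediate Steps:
I(q) = -q/6
n(Z, y) = 31*Z/6 (n(Z, y) = (-⅙*(-1) + 5)*Z = (⅙ + 5)*Z = 31*Z/6)
c(p, u) = p*(-31/2 + u) (c(p, u) = (p + (u - u))*(u + (31/6)*(-3)) = (p + 0)*(u - 31/2) = p*(-31/2 + u))
c(12, -1 + 7)² = ((½)*12*(-31 + 2*(-1 + 7)))² = ((½)*12*(-31 + 2*6))² = ((½)*12*(-31 + 12))² = ((½)*12*(-19))² = (-114)² = 12996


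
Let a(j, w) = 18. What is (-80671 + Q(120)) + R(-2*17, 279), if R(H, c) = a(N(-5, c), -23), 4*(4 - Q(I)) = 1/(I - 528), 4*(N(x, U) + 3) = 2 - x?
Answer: -131619167/1632 ≈ -80649.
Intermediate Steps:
N(x, U) = -5/2 - x/4 (N(x, U) = -3 + (2 - x)/4 = -3 + (½ - x/4) = -5/2 - x/4)
Q(I) = 4 - 1/(4*(-528 + I)) (Q(I) = 4 - 1/(4*(I - 528)) = 4 - 1/(4*(-528 + I)))
R(H, c) = 18
(-80671 + Q(120)) + R(-2*17, 279) = (-80671 + (-8449 + 16*120)/(4*(-528 + 120))) + 18 = (-80671 + (¼)*(-8449 + 1920)/(-408)) + 18 = (-80671 + (¼)*(-1/408)*(-6529)) + 18 = (-80671 + 6529/1632) + 18 = -131648543/1632 + 18 = -131619167/1632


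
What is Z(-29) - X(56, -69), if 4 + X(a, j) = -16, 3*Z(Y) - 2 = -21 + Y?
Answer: 4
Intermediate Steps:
Z(Y) = -19/3 + Y/3 (Z(Y) = ⅔ + (-21 + Y)/3 = ⅔ + (-7 + Y/3) = -19/3 + Y/3)
X(a, j) = -20 (X(a, j) = -4 - 16 = -20)
Z(-29) - X(56, -69) = (-19/3 + (⅓)*(-29)) - 1*(-20) = (-19/3 - 29/3) + 20 = -16 + 20 = 4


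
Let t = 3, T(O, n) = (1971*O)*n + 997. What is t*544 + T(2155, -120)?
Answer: -509697971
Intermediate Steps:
T(O, n) = 997 + 1971*O*n (T(O, n) = 1971*O*n + 997 = 997 + 1971*O*n)
t*544 + T(2155, -120) = 3*544 + (997 + 1971*2155*(-120)) = 1632 + (997 - 509700600) = 1632 - 509699603 = -509697971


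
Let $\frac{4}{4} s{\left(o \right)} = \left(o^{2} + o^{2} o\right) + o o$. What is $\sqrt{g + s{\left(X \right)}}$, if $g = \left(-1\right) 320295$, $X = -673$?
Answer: $i \sqrt{304235654} \approx 17442.0 i$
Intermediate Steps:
$g = -320295$
$s{\left(o \right)} = o^{3} + 2 o^{2}$ ($s{\left(o \right)} = \left(o^{2} + o^{2} o\right) + o o = \left(o^{2} + o^{3}\right) + o^{2} = o^{3} + 2 o^{2}$)
$\sqrt{g + s{\left(X \right)}} = \sqrt{-320295 + \left(-673\right)^{2} \left(2 - 673\right)} = \sqrt{-320295 + 452929 \left(-671\right)} = \sqrt{-320295 - 303915359} = \sqrt{-304235654} = i \sqrt{304235654}$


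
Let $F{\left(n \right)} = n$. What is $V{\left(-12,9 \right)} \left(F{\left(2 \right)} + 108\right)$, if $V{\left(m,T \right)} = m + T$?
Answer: $-330$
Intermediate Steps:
$V{\left(m,T \right)} = T + m$
$V{\left(-12,9 \right)} \left(F{\left(2 \right)} + 108\right) = \left(9 - 12\right) \left(2 + 108\right) = \left(-3\right) 110 = -330$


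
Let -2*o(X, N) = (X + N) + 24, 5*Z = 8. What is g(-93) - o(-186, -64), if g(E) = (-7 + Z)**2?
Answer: -2096/25 ≈ -83.840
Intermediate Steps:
Z = 8/5 (Z = (1/5)*8 = 8/5 ≈ 1.6000)
o(X, N) = -12 - N/2 - X/2 (o(X, N) = -((X + N) + 24)/2 = -((N + X) + 24)/2 = -(24 + N + X)/2 = -12 - N/2 - X/2)
g(E) = 729/25 (g(E) = (-7 + 8/5)**2 = (-27/5)**2 = 729/25)
g(-93) - o(-186, -64) = 729/25 - (-12 - 1/2*(-64) - 1/2*(-186)) = 729/25 - (-12 + 32 + 93) = 729/25 - 1*113 = 729/25 - 113 = -2096/25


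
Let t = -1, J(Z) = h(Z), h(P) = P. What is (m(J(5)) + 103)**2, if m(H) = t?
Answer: 10404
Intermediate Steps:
J(Z) = Z
m(H) = -1
(m(J(5)) + 103)**2 = (-1 + 103)**2 = 102**2 = 10404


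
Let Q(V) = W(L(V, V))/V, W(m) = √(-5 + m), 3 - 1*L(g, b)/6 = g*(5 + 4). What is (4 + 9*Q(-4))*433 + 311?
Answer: 2043 - 3897*√229/4 ≈ -12700.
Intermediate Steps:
L(g, b) = 18 - 54*g (L(g, b) = 18 - 6*g*(5 + 4) = 18 - 6*g*9 = 18 - 54*g)
Q(V) = √(13 - 54*V)/V (Q(V) = √(-5 + (18 - 54*V))/V = √(13 - 54*V)/V)
(4 + 9*Q(-4))*433 + 311 = (4 + 9*(√(13 - 54*(-4))/(-4)))*433 + 311 = (4 + 9*(-√(13 + 216)/4))*433 + 311 = (4 + 9*(-√229/4))*433 + 311 = (4 - 9*√229/4)*433 + 311 = (1732 - 3897*√229/4) + 311 = 2043 - 3897*√229/4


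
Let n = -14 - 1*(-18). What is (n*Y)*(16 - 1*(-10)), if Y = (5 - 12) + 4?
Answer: -312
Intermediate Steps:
n = 4 (n = -14 + 18 = 4)
Y = -3 (Y = -7 + 4 = -3)
(n*Y)*(16 - 1*(-10)) = (4*(-3))*(16 - 1*(-10)) = -12*(16 + 10) = -12*26 = -312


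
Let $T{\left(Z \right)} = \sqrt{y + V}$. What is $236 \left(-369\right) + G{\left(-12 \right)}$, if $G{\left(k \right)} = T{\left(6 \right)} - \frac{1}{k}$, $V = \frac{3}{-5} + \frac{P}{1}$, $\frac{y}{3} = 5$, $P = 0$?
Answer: $- \frac{1045007}{12} + \frac{6 \sqrt{10}}{5} \approx -87080.0$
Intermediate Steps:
$y = 15$ ($y = 3 \cdot 5 = 15$)
$V = - \frac{3}{5}$ ($V = \frac{3}{-5} + \frac{0}{1} = 3 \left(- \frac{1}{5}\right) + 0 \cdot 1 = - \frac{3}{5} + 0 = - \frac{3}{5} \approx -0.6$)
$T{\left(Z \right)} = \frac{6 \sqrt{10}}{5}$ ($T{\left(Z \right)} = \sqrt{15 - \frac{3}{5}} = \sqrt{\frac{72}{5}} = \frac{6 \sqrt{10}}{5}$)
$G{\left(k \right)} = - \frac{1}{k} + \frac{6 \sqrt{10}}{5}$ ($G{\left(k \right)} = \frac{6 \sqrt{10}}{5} - \frac{1}{k} = - \frac{1}{k} + \frac{6 \sqrt{10}}{5}$)
$236 \left(-369\right) + G{\left(-12 \right)} = 236 \left(-369\right) - \left(- \frac{1}{12} - \frac{6 \sqrt{10}}{5}\right) = -87084 - \left(- \frac{1}{12} - \frac{6 \sqrt{10}}{5}\right) = -87084 + \left(\frac{1}{12} + \frac{6 \sqrt{10}}{5}\right) = - \frac{1045007}{12} + \frac{6 \sqrt{10}}{5}$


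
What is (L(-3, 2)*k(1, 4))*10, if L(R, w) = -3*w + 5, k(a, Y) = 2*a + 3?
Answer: -50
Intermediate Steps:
k(a, Y) = 3 + 2*a
L(R, w) = 5 - 3*w
(L(-3, 2)*k(1, 4))*10 = ((5 - 3*2)*(3 + 2*1))*10 = ((5 - 6)*(3 + 2))*10 = -1*5*10 = -5*10 = -50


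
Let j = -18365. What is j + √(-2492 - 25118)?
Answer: -18365 + I*√27610 ≈ -18365.0 + 166.16*I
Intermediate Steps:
j + √(-2492 - 25118) = -18365 + √(-2492 - 25118) = -18365 + √(-27610) = -18365 + I*√27610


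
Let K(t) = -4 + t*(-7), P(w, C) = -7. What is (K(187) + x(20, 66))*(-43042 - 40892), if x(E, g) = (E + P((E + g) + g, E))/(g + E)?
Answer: 4738284135/43 ≈ 1.1019e+8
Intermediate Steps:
x(E, g) = (-7 + E)/(E + g) (x(E, g) = (E - 7)/(g + E) = (-7 + E)/(E + g))
K(t) = -4 - 7*t
(K(187) + x(20, 66))*(-43042 - 40892) = ((-4 - 7*187) + (-7 + 20)/(20 + 66))*(-43042 - 40892) = ((-4 - 1309) + 13/86)*(-83934) = (-1313 + (1/86)*13)*(-83934) = (-1313 + 13/86)*(-83934) = -112905/86*(-83934) = 4738284135/43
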